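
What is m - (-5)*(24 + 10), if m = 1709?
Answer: 1879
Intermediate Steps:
m - (-5)*(24 + 10) = 1709 - (-5)*(24 + 10) = 1709 - (-5)*34 = 1709 - 1*(-170) = 1709 + 170 = 1879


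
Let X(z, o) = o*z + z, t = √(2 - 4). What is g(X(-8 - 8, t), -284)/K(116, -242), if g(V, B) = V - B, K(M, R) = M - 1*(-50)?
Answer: 134/83 - 8*I*√2/83 ≈ 1.6145 - 0.13631*I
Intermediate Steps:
t = I*√2 (t = √(-2) = I*√2 ≈ 1.4142*I)
X(z, o) = z + o*z
K(M, R) = 50 + M (K(M, R) = M + 50 = 50 + M)
g(X(-8 - 8, t), -284)/K(116, -242) = ((-8 - 8)*(1 + I*√2) - 1*(-284))/(50 + 116) = (-16*(1 + I*√2) + 284)/166 = ((-16 - 16*I*√2) + 284)*(1/166) = (268 - 16*I*√2)*(1/166) = 134/83 - 8*I*√2/83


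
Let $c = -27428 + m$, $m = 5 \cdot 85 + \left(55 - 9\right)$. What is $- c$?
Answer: $26957$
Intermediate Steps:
$m = 471$ ($m = 425 + \left(55 - 9\right) = 425 + 46 = 471$)
$c = -26957$ ($c = -27428 + 471 = -26957$)
$- c = \left(-1\right) \left(-26957\right) = 26957$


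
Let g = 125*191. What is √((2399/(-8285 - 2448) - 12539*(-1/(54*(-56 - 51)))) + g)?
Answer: √10201279838227895226/20671758 ≈ 154.51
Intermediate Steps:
g = 23875
√((2399/(-8285 - 2448) - 12539*(-1/(54*(-56 - 51)))) + g) = √((2399/(-8285 - 2448) - 12539*(-1/(54*(-56 - 51)))) + 23875) = √((2399/(-10733) - 12539/((-107*(-54)))) + 23875) = √((2399*(-1/10733) - 12539/5778) + 23875) = √((-2399/10733 - 12539*1/5778) + 23875) = √((-2399/10733 - 12539/5778) + 23875) = √(-148442509/62015274 + 23875) = √(1480466224241/62015274) = √10201279838227895226/20671758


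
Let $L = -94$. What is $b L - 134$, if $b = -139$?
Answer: $12932$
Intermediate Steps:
$b L - 134 = \left(-139\right) \left(-94\right) - 134 = 13066 - 134 = 12932$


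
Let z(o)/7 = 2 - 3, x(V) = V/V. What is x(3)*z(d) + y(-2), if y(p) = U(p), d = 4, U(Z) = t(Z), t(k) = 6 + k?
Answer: -3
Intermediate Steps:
U(Z) = 6 + Z
y(p) = 6 + p
x(V) = 1
z(o) = -7 (z(o) = 7*(2 - 3) = 7*(-1) = -7)
x(3)*z(d) + y(-2) = 1*(-7) + (6 - 2) = -7 + 4 = -3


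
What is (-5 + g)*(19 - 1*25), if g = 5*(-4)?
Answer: 150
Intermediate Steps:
g = -20
(-5 + g)*(19 - 1*25) = (-5 - 20)*(19 - 1*25) = -25*(19 - 25) = -25*(-6) = 150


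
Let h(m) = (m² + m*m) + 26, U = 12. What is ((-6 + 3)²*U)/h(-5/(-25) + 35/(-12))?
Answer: 194400/73369 ≈ 2.6496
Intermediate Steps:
h(m) = 26 + 2*m² (h(m) = (m² + m²) + 26 = 2*m² + 26 = 26 + 2*m²)
((-6 + 3)²*U)/h(-5/(-25) + 35/(-12)) = ((-6 + 3)²*12)/(26 + 2*(-5/(-25) + 35/(-12))²) = ((-3)²*12)/(26 + 2*(-5*(-1/25) + 35*(-1/12))²) = (9*12)/(26 + 2*(⅕ - 35/12)²) = 108/(26 + 2*(-163/60)²) = 108/(26 + 2*(26569/3600)) = 108/(26 + 26569/1800) = 108/(73369/1800) = 108*(1800/73369) = 194400/73369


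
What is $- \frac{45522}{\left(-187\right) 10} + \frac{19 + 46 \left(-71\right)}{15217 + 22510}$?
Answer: $\frac{855668302}{35274745} \approx 24.257$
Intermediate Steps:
$- \frac{45522}{\left(-187\right) 10} + \frac{19 + 46 \left(-71\right)}{15217 + 22510} = - \frac{45522}{-1870} + \frac{19 - 3266}{37727} = \left(-45522\right) \left(- \frac{1}{1870}\right) - \frac{3247}{37727} = \frac{22761}{935} - \frac{3247}{37727} = \frac{855668302}{35274745}$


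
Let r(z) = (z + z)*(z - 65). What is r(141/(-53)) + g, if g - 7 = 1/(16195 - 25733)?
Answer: 9832864461/26792242 ≈ 367.00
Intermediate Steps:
r(z) = 2*z*(-65 + z) (r(z) = (2*z)*(-65 + z) = 2*z*(-65 + z))
g = 66765/9538 (g = 7 + 1/(16195 - 25733) = 7 + 1/(-9538) = 7 - 1/9538 = 66765/9538 ≈ 6.9999)
r(141/(-53)) + g = 2*(141/(-53))*(-65 + 141/(-53)) + 66765/9538 = 2*(141*(-1/53))*(-65 + 141*(-1/53)) + 66765/9538 = 2*(-141/53)*(-65 - 141/53) + 66765/9538 = 2*(-141/53)*(-3586/53) + 66765/9538 = 1011252/2809 + 66765/9538 = 9832864461/26792242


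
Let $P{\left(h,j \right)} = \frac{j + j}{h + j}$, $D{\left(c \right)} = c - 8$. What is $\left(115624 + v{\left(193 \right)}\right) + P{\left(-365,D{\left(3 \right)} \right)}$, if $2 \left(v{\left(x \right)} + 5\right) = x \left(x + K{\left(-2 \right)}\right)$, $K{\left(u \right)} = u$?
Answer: $\frac{9919739}{74} \approx 1.3405 \cdot 10^{5}$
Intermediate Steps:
$D{\left(c \right)} = -8 + c$
$P{\left(h,j \right)} = \frac{2 j}{h + j}$
$v{\left(x \right)} = -5 + \frac{x \left(-2 + x\right)}{2}$ ($v{\left(x \right)} = -5 + \frac{x \left(x - 2\right)}{2} = -5 + \frac{x \left(-2 + x\right)}{2}$)
$\left(115624 + v{\left(193 \right)}\right) + P{\left(-365,D{\left(3 \right)} \right)} = \left(115624 - \left(198 - \frac{37249}{2}\right)\right) + \frac{2 \left(-8 + 3\right)}{-365 + \left(-8 + 3\right)} = \left(115624 - - \frac{36853}{2}\right) + 2 \left(-5\right) \frac{1}{-365 - 5} = \left(115624 - - \frac{36853}{2}\right) + 2 \left(-5\right) \frac{1}{-370} = \left(115624 + \frac{36853}{2}\right) + 2 \left(-5\right) \left(- \frac{1}{370}\right) = \frac{268101}{2} + \frac{1}{37} = \frac{9919739}{74}$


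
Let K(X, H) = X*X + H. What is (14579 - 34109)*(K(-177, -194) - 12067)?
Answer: -372398040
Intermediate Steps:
K(X, H) = H + X**2 (K(X, H) = X**2 + H = H + X**2)
(14579 - 34109)*(K(-177, -194) - 12067) = (14579 - 34109)*((-194 + (-177)**2) - 12067) = -19530*((-194 + 31329) - 12067) = -19530*(31135 - 12067) = -19530*19068 = -372398040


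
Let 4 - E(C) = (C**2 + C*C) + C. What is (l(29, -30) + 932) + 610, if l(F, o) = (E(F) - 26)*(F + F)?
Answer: -98972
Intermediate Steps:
E(C) = 4 - C - 2*C**2 (E(C) = 4 - ((C**2 + C*C) + C) = 4 - ((C**2 + C**2) + C) = 4 - (2*C**2 + C) = 4 - (C + 2*C**2) = 4 + (-C - 2*C**2) = 4 - C - 2*C**2)
l(F, o) = 2*F*(-22 - F - 2*F**2) (l(F, o) = ((4 - F - 2*F**2) - 26)*(F + F) = (-22 - F - 2*F**2)*(2*F) = 2*F*(-22 - F - 2*F**2))
(l(29, -30) + 932) + 610 = (-2*29*(22 + 29 + 2*29**2) + 932) + 610 = (-2*29*(22 + 29 + 2*841) + 932) + 610 = (-2*29*(22 + 29 + 1682) + 932) + 610 = (-2*29*1733 + 932) + 610 = (-100514 + 932) + 610 = -99582 + 610 = -98972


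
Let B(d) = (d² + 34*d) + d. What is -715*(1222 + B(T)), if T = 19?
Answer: -1607320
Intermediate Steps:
B(d) = d² + 35*d
-715*(1222 + B(T)) = -715*(1222 + 19*(35 + 19)) = -715*(1222 + 19*54) = -715*(1222 + 1026) = -715*2248 = -1607320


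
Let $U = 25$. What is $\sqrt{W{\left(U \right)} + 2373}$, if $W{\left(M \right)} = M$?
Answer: $\sqrt{2398} \approx 48.969$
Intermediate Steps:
$\sqrt{W{\left(U \right)} + 2373} = \sqrt{25 + 2373} = \sqrt{2398}$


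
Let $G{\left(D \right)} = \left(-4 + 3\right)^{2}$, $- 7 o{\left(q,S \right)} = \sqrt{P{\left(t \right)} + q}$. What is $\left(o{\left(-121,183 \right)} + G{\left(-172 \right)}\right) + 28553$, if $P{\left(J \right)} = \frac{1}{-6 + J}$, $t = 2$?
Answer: $28554 - \frac{i \sqrt{485}}{14} \approx 28554.0 - 1.5731 i$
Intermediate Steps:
$o{\left(q,S \right)} = - \frac{\sqrt{- \frac{1}{4} + q}}{7}$ ($o{\left(q,S \right)} = - \frac{\sqrt{\frac{1}{-6 + 2} + q}}{7} = - \frac{\sqrt{\frac{1}{-4} + q}}{7} = - \frac{\sqrt{- \frac{1}{4} + q}}{7}$)
$G{\left(D \right)} = 1$ ($G{\left(D \right)} = \left(-1\right)^{2} = 1$)
$\left(o{\left(-121,183 \right)} + G{\left(-172 \right)}\right) + 28553 = \left(- \frac{\sqrt{-1 + 4 \left(-121\right)}}{14} + 1\right) + 28553 = \left(- \frac{\sqrt{-1 - 484}}{14} + 1\right) + 28553 = \left(- \frac{\sqrt{-485}}{14} + 1\right) + 28553 = \left(- \frac{i \sqrt{485}}{14} + 1\right) + 28553 = \left(1 - \frac{i \sqrt{485}}{14}\right) + 28553 = 28554 - \frac{i \sqrt{485}}{14}$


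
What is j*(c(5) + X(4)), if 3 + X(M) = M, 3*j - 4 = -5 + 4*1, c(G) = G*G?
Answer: 26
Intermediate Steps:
c(G) = G²
j = 1 (j = 4/3 + (-5 + 4*1)/3 = 4/3 + (-5 + 4)/3 = 4/3 + (⅓)*(-1) = 4/3 - ⅓ = 1)
X(M) = -3 + M
j*(c(5) + X(4)) = 1*(5² + (-3 + 4)) = 1*(25 + 1) = 1*26 = 26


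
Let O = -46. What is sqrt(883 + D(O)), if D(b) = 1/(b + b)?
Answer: sqrt(1868405)/46 ≈ 29.715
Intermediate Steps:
D(b) = 1/(2*b)
sqrt(883 + D(O)) = sqrt(883 + (1/2)/(-46)) = sqrt(883 + (1/2)*(-1/46)) = sqrt(883 - 1/92) = sqrt(81235/92) = sqrt(1868405)/46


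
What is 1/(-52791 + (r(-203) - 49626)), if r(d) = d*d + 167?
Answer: -1/61041 ≈ -1.6382e-5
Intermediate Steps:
r(d) = 167 + d² (r(d) = d² + 167 = 167 + d²)
1/(-52791 + (r(-203) - 49626)) = 1/(-52791 + ((167 + (-203)²) - 49626)) = 1/(-52791 + ((167 + 41209) - 49626)) = 1/(-52791 + (41376 - 49626)) = 1/(-52791 - 8250) = 1/(-61041) = -1/61041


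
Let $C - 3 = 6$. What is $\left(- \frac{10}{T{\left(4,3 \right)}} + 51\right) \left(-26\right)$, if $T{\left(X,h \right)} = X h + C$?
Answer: $- \frac{27586}{21} \approx -1313.6$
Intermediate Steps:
$C = 9$ ($C = 3 + 6 = 9$)
$T{\left(X,h \right)} = 9 + X h$ ($T{\left(X,h \right)} = X h + 9 = 9 + X h$)
$\left(- \frac{10}{T{\left(4,3 \right)}} + 51\right) \left(-26\right) = \left(- \frac{10}{9 + 4 \cdot 3} + 51\right) \left(-26\right) = \left(- \frac{10}{9 + 12} + 51\right) \left(-26\right) = \left(- \frac{10}{21} + 51\right) \left(-26\right) = \frac{1061}{21} \left(-26\right) = - \frac{27586}{21}$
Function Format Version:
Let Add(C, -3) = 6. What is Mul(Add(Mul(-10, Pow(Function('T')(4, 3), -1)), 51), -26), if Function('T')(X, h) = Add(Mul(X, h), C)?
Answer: Rational(-27586, 21) ≈ -1313.6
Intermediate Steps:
C = 9 (C = Add(3, 6) = 9)
Function('T')(X, h) = Add(9, Mul(X, h)) (Function('T')(X, h) = Add(Mul(X, h), 9) = Add(9, Mul(X, h)))
Mul(Add(Mul(-10, Pow(Function('T')(4, 3), -1)), 51), -26) = Mul(Add(Mul(-10, Pow(Add(9, Mul(4, 3)), -1)), 51), -26) = Mul(Add(Mul(-10, Pow(Add(9, 12), -1)), 51), -26) = Mul(Add(Mul(-10, Pow(21, -1)), 51), -26) = Mul(Add(Mul(-10, Rational(1, 21)), 51), -26) = Mul(Add(Rational(-10, 21), 51), -26) = Mul(Rational(1061, 21), -26) = Rational(-27586, 21)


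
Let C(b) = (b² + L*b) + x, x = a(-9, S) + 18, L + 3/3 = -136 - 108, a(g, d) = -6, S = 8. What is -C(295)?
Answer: -14762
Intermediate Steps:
L = -245 (L = -1 + (-136 - 108) = -1 - 244 = -245)
x = 12 (x = -6 + 18 = 12)
C(b) = 12 + b² - 245*b (C(b) = (b² - 245*b) + 12 = 12 + b² - 245*b)
-C(295) = -(12 + 295² - 245*295) = -(12 + 87025 - 72275) = -1*14762 = -14762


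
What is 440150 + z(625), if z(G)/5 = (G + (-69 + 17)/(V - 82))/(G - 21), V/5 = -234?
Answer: 41606107995/94526 ≈ 4.4016e+5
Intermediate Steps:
V = -1170 (V = 5*(-234) = -1170)
z(G) = 5*(13/313 + G)/(-21 + G) (z(G) = 5*((G + (-69 + 17)/(-1170 - 82))/(G - 21)) = 5*((G - 52/(-1252))/(-21 + G)) = 5*((G - 52*(-1/1252))/(-21 + G)) = 5*((G + 13/313)/(-21 + G)) = 5*((13/313 + G)/(-21 + G)) = 5*(13/313 + G)/(-21 + G))
440150 + z(625) = 440150 + 5*(13 + 313*625)/(313*(-21 + 625)) = 440150 + (5/313)*(13 + 195625)/604 = 440150 + (5/313)*(1/604)*195638 = 440150 + 489095/94526 = 41606107995/94526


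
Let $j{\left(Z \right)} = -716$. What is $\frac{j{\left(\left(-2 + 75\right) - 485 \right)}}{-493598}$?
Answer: $\frac{358}{246799} \approx 0.0014506$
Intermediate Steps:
$\frac{j{\left(\left(-2 + 75\right) - 485 \right)}}{-493598} = - \frac{716}{-493598} = \left(-716\right) \left(- \frac{1}{493598}\right) = \frac{358}{246799}$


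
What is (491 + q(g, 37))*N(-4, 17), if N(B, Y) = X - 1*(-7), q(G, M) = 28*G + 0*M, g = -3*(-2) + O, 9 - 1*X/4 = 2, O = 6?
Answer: 28945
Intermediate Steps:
X = 28 (X = 36 - 4*2 = 36 - 8 = 28)
g = 12 (g = -3*(-2) + 6 = 6 + 6 = 12)
q(G, M) = 28*G (q(G, M) = 28*G + 0 = 28*G)
N(B, Y) = 35 (N(B, Y) = 28 - 1*(-7) = 28 + 7 = 35)
(491 + q(g, 37))*N(-4, 17) = (491 + 28*12)*35 = (491 + 336)*35 = 827*35 = 28945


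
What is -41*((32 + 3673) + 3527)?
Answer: -296512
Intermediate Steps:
-41*((32 + 3673) + 3527) = -41*(3705 + 3527) = -41*7232 = -296512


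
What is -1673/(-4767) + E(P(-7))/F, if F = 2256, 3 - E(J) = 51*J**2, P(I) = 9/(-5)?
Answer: 446561/1600350 ≈ 0.27904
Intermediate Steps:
P(I) = -9/5 (P(I) = 9*(-1/5) = -9/5)
E(J) = 3 - 51*J**2
-1673/(-4767) + E(P(-7))/F = -1673/(-4767) + (3 - 51*(-9/5)**2)/2256 = -1673*(-1/4767) + (3 - 51*81/25)*(1/2256) = 239/681 + (3 - 4131/25)*(1/2256) = 239/681 - 4056/25*1/2256 = 239/681 - 169/2350 = 446561/1600350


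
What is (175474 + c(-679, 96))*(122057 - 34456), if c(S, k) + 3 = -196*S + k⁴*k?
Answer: 714301666551131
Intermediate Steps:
c(S, k) = -3 + k⁵ - 196*S (c(S, k) = -3 + (-196*S + k⁴*k) = -3 + (-196*S + k⁵) = -3 + (k⁵ - 196*S) = -3 + k⁵ - 196*S)
(175474 + c(-679, 96))*(122057 - 34456) = (175474 + (-3 + 96⁵ - 196*(-679)))*(122057 - 34456) = (175474 + (-3 + 8153726976 + 133084))*87601 = (175474 + 8153860057)*87601 = 8154035531*87601 = 714301666551131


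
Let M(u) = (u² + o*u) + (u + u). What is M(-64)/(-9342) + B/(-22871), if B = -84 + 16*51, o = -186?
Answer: -184923428/106830441 ≈ -1.7310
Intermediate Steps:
M(u) = u² - 184*u (M(u) = (u² - 186*u) + (u + u) = (u² - 186*u) + 2*u = u² - 184*u)
B = 732 (B = -84 + 816 = 732)
M(-64)/(-9342) + B/(-22871) = -64*(-184 - 64)/(-9342) + 732/(-22871) = -64*(-248)*(-1/9342) + 732*(-1/22871) = 15872*(-1/9342) - 732/22871 = -7936/4671 - 732/22871 = -184923428/106830441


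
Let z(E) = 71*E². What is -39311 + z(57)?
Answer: 191368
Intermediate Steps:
-39311 + z(57) = -39311 + 71*57² = -39311 + 71*3249 = -39311 + 230679 = 191368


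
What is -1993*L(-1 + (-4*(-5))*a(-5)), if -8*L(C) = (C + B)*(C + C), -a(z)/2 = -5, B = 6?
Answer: 81304435/4 ≈ 2.0326e+7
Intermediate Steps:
a(z) = 10 (a(z) = -2*(-5) = 10)
L(C) = -C*(6 + C)/4 (L(C) = -(C + 6)*(C + C)/8 = -(6 + C)*2*C/8 = -C*(6 + C)/4)
-1993*L(-1 + (-4*(-5))*a(-5)) = -(-1993)*(-1 - 4*(-5)*10)*(6 + (-1 - 4*(-5)*10))/4 = -(-1993)*(-1 + 20*10)*(6 + (-1 + 20*10))/4 = -(-1993)*(-1 + 200)*(6 + (-1 + 200))/4 = -(-1993)*199*(6 + 199)/4 = -(-1993)*199*205/4 = -1993*(-40795/4) = 81304435/4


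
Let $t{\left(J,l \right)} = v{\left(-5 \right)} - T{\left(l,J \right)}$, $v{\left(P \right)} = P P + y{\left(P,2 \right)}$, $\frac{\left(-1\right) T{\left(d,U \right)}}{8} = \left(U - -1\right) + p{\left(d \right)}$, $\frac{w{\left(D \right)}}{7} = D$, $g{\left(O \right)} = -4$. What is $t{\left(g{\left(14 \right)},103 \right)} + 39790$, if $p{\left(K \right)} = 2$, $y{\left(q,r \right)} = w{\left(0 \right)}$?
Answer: $39807$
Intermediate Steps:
$w{\left(D \right)} = 7 D$
$y{\left(q,r \right)} = 0$ ($y{\left(q,r \right)} = 7 \cdot 0 = 0$)
$T{\left(d,U \right)} = -24 - 8 U$ ($T{\left(d,U \right)} = - 8 \left(\left(U - -1\right) + 2\right) = - 8 \left(\left(U + 1\right) + 2\right) = - 8 \left(\left(1 + U\right) + 2\right) = - 8 \left(3 + U\right) = -24 - 8 U$)
$v{\left(P \right)} = P^{2}$ ($v{\left(P \right)} = P P + 0 = P^{2} + 0 = P^{2}$)
$t{\left(J,l \right)} = 49 + 8 J$ ($t{\left(J,l \right)} = \left(-5\right)^{2} - \left(-24 - 8 J\right) = 25 + \left(24 + 8 J\right) = 49 + 8 J$)
$t{\left(g{\left(14 \right)},103 \right)} + 39790 = \left(49 + 8 \left(-4\right)\right) + 39790 = \left(49 - 32\right) + 39790 = 17 + 39790 = 39807$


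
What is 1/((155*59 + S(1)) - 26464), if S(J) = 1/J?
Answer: -1/17318 ≈ -5.7743e-5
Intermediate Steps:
1/((155*59 + S(1)) - 26464) = 1/((155*59 + 1/1) - 26464) = 1/((9145 + 1) - 26464) = 1/(9146 - 26464) = 1/(-17318) = -1/17318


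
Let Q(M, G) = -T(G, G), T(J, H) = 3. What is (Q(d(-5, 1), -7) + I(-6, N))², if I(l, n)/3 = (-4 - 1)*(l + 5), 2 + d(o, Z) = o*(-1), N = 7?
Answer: 144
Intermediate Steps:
d(o, Z) = -2 - o (d(o, Z) = -2 + o*(-1) = -2 - o)
I(l, n) = -75 - 15*l (I(l, n) = 3*((-4 - 1)*(l + 5)) = 3*(-5*(5 + l)) = 3*(-25 - 5*l) = -75 - 15*l)
Q(M, G) = -3 (Q(M, G) = -1*3 = -3)
(Q(d(-5, 1), -7) + I(-6, N))² = (-3 + (-75 - 15*(-6)))² = (-3 + (-75 + 90))² = (-3 + 15)² = 12² = 144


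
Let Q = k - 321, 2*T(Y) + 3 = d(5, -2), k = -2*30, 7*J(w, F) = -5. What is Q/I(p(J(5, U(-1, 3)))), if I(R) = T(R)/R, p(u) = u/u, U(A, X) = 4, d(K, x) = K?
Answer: -381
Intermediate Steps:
J(w, F) = -5/7 (J(w, F) = (1/7)*(-5) = -5/7)
k = -60
T(Y) = 1 (T(Y) = -3/2 + (1/2)*5 = -3/2 + 5/2 = 1)
p(u) = 1
Q = -381 (Q = -60 - 321 = -381)
I(R) = 1/R
Q/I(p(J(5, U(-1, 3)))) = -381/(1/1) = -381/1 = -381*1 = -381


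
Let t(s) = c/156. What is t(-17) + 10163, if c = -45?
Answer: 528461/52 ≈ 10163.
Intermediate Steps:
t(s) = -15/52 (t(s) = -45/156 = -45*1/156 = -15/52)
t(-17) + 10163 = -15/52 + 10163 = 528461/52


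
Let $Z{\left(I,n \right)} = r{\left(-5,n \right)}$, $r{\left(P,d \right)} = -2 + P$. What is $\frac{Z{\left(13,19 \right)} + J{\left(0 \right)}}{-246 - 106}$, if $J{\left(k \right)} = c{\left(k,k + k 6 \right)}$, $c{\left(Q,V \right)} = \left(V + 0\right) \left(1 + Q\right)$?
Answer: $\frac{7}{352} \approx 0.019886$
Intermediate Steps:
$Z{\left(I,n \right)} = -7$ ($Z{\left(I,n \right)} = -2 - 5 = -7$)
$c{\left(Q,V \right)} = V \left(1 + Q\right)$
$J{\left(k \right)} = 7 k \left(1 + k\right)$ ($J{\left(k \right)} = \left(k + k 6\right) \left(1 + k\right) = \left(k + 6 k\right) \left(1 + k\right) = 7 k \left(1 + k\right)$)
$\frac{Z{\left(13,19 \right)} + J{\left(0 \right)}}{-246 - 106} = \frac{-7 + 7 \cdot 0 \left(1 + 0\right)}{-246 - 106} = \frac{-7 + 7 \cdot 0 \cdot 1}{-352} = \left(-7 + 0\right) \left(- \frac{1}{352}\right) = \left(-7\right) \left(- \frac{1}{352}\right) = \frac{7}{352}$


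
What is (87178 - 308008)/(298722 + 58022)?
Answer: -110415/178372 ≈ -0.61902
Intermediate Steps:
(87178 - 308008)/(298722 + 58022) = -220830/356744 = -220830*1/356744 = -110415/178372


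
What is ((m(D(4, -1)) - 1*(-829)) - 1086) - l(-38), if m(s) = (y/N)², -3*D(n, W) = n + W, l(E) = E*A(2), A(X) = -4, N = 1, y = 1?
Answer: -408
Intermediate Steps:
l(E) = -4*E (l(E) = E*(-4) = -4*E)
D(n, W) = -W/3 - n/3 (D(n, W) = -(n + W)/3 = -(W + n)/3 = -W/3 - n/3)
m(s) = 1 (m(s) = (1/1)² = (1*1)² = 1² = 1)
((m(D(4, -1)) - 1*(-829)) - 1086) - l(-38) = ((1 - 1*(-829)) - 1086) - (-4)*(-38) = ((1 + 829) - 1086) - 1*152 = (830 - 1086) - 152 = -256 - 152 = -408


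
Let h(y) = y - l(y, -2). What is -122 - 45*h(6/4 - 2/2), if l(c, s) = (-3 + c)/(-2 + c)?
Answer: -139/2 ≈ -69.500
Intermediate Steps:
l(c, s) = (-3 + c)/(-2 + c)
h(y) = y - (-3 + y)/(-2 + y)
-122 - 45*h(6/4 - 2/2) = -122 - 45*(3 - (6/4 - 2/2) + (6/4 - 2/2)*(-2 + (6/4 - 2/2)))/(-2 + (6/4 - 2/2)) = -122 - 45*(3 - (6*(1/4) - 2*1/2) + (6*(1/4) - 2*1/2)*(-2 + (6*(1/4) - 2*1/2)))/(-2 + (6*(1/4) - 2*1/2)) = -122 - 45*(3 - (3/2 - 1) + (3/2 - 1)*(-2 + (3/2 - 1)))/(-2 + (3/2 - 1)) = -122 - 45*(3 - 1*1/2 + (-2 + 1/2)/2)/(-2 + 1/2) = -122 - 45*(3 - 1/2 + (1/2)*(-3/2))/(-3/2) = -122 - (-30)*(3 - 1/2 - 3/4) = -122 - (-30)*7/4 = -122 - 45*(-7/6) = -122 + 105/2 = -139/2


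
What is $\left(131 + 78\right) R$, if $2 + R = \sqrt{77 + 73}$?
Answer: $-418 + 1045 \sqrt{6} \approx 2141.7$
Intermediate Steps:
$R = -2 + 5 \sqrt{6}$ ($R = -2 + \sqrt{77 + 73} = -2 + \sqrt{150} = -2 + 5 \sqrt{6} \approx 10.247$)
$\left(131 + 78\right) R = \left(131 + 78\right) \left(-2 + 5 \sqrt{6}\right) = 209 \left(-2 + 5 \sqrt{6}\right) = -418 + 1045 \sqrt{6}$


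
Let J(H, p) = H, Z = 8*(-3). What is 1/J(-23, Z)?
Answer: -1/23 ≈ -0.043478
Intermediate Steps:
Z = -24
1/J(-23, Z) = 1/(-23) = -1/23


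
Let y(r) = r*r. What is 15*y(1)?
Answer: 15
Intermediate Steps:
y(r) = r²
15*y(1) = 15*1² = 15*1 = 15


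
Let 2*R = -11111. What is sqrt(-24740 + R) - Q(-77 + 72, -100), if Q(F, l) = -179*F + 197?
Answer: -1092 + I*sqrt(121182)/2 ≈ -1092.0 + 174.06*I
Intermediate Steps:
R = -11111/2 (R = (1/2)*(-11111) = -11111/2 ≈ -5555.5)
Q(F, l) = 197 - 179*F
sqrt(-24740 + R) - Q(-77 + 72, -100) = sqrt(-24740 - 11111/2) - (197 - 179*(-77 + 72)) = sqrt(-60591/2) - (197 - 179*(-5)) = I*sqrt(121182)/2 - (197 + 895) = I*sqrt(121182)/2 - 1*1092 = I*sqrt(121182)/2 - 1092 = -1092 + I*sqrt(121182)/2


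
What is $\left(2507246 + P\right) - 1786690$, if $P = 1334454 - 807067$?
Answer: $1247943$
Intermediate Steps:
$P = 527387$
$\left(2507246 + P\right) - 1786690 = \left(2507246 + 527387\right) - 1786690 = 3034633 - 1786690 = 1247943$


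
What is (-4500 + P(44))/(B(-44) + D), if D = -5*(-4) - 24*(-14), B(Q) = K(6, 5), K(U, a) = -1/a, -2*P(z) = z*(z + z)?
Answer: -32180/1779 ≈ -18.089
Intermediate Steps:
P(z) = -z² (P(z) = -z*(z + z)/2 = -z*2*z/2 = -z²)
B(Q) = -⅕ (B(Q) = -1/5 = -1*⅕ = -⅕)
D = 356 (D = 20 + 336 = 356)
(-4500 + P(44))/(B(-44) + D) = (-4500 - 1*44²)/(-⅕ + 356) = (-4500 - 1*1936)/(1779/5) = (-4500 - 1936)*(5/1779) = -6436*5/1779 = -32180/1779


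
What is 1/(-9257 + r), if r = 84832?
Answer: 1/75575 ≈ 1.3232e-5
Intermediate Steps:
1/(-9257 + r) = 1/(-9257 + 84832) = 1/75575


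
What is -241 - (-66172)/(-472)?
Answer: -44981/118 ≈ -381.19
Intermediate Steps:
-241 - (-66172)/(-472) = -241 - (-66172)*(-1)/472 = -241 - 284*233/472 = -241 - 16543/118 = -44981/118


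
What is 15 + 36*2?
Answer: 87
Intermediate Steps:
15 + 36*2 = 15 + 72 = 87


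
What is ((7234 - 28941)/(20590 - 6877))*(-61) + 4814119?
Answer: 9431048282/1959 ≈ 4.8142e+6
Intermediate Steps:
((7234 - 28941)/(20590 - 6877))*(-61) + 4814119 = -21707/13713*(-61) + 4814119 = -21707*1/13713*(-61) + 4814119 = -3101/1959*(-61) + 4814119 = 189161/1959 + 4814119 = 9431048282/1959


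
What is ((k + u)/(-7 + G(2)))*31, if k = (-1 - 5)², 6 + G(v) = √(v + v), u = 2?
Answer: -1178/11 ≈ -107.09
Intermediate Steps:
G(v) = -6 + √2*√v (G(v) = -6 + √(v + v) = -6 + √(2*v) = -6 + √2*√v)
k = 36 (k = (-6)² = 36)
((k + u)/(-7 + G(2)))*31 = ((36 + 2)/(-7 + (-6 + √2*√2)))*31 = (38/(-7 + (-6 + 2)))*31 = (38/(-7 - 4))*31 = (38/(-11))*31 = (38*(-1/11))*31 = -38/11*31 = -1178/11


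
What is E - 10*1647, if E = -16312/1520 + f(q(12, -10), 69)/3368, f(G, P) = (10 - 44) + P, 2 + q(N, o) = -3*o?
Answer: -5273171551/319960 ≈ -16481.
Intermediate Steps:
q(N, o) = -2 - 3*o
f(G, P) = -34 + P
E = -3430351/319960 (E = -16312/1520 + (-34 + 69)/3368 = -16312*1/1520 + 35*(1/3368) = -2039/190 + 35/3368 = -3430351/319960 ≈ -10.721)
E - 10*1647 = -3430351/319960 - 10*1647 = -3430351/319960 - 1*16470 = -3430351/319960 - 16470 = -5273171551/319960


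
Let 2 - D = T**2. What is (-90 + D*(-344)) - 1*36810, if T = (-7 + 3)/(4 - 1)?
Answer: -332788/9 ≈ -36976.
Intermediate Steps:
T = -4/3 ≈ -1.3333
D = 2/9 (D = 2 - (-4/3)**2 = 2 - 1*16/9 = 2 - 16/9 = 2/9 ≈ 0.22222)
(-90 + D*(-344)) - 1*36810 = (-90 + (2/9)*(-344)) - 1*36810 = (-90 - 688/9) - 36810 = -1498/9 - 36810 = -332788/9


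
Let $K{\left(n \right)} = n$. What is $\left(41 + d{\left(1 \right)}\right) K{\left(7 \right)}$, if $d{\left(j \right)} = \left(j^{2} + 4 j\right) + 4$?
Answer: $350$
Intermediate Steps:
$d{\left(j \right)} = 4 + j^{2} + 4 j$
$\left(41 + d{\left(1 \right)}\right) K{\left(7 \right)} = \left(41 + \left(4 + 1^{2} + 4 \cdot 1\right)\right) 7 = \left(41 + \left(4 + 1 + 4\right)\right) 7 = \left(41 + 9\right) 7 = 50 \cdot 7 = 350$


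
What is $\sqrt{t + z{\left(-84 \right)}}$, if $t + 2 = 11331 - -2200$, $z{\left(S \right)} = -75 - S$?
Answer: $\sqrt{13538} \approx 116.35$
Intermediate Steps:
$t = 13529$ ($t = -2 + \left(11331 - -2200\right) = -2 + \left(11331 + 2200\right) = -2 + 13531 = 13529$)
$\sqrt{t + z{\left(-84 \right)}} = \sqrt{13529 - -9} = \sqrt{13529 + \left(-75 + 84\right)} = \sqrt{13529 + 9} = \sqrt{13538}$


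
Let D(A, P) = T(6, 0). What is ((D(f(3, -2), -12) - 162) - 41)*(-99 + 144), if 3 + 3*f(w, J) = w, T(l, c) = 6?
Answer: -8865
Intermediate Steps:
f(w, J) = -1 + w/3
D(A, P) = 6
((D(f(3, -2), -12) - 162) - 41)*(-99 + 144) = ((6 - 162) - 41)*(-99 + 144) = (-156 - 41)*45 = -197*45 = -8865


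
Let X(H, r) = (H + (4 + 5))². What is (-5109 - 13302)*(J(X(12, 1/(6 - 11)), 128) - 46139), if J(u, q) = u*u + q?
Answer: -2733481170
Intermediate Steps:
X(H, r) = (9 + H)² (X(H, r) = (H + 9)² = (9 + H)²)
J(u, q) = q + u² (J(u, q) = u² + q = q + u²)
(-5109 - 13302)*(J(X(12, 1/(6 - 11)), 128) - 46139) = (-5109 - 13302)*((128 + ((9 + 12)²)²) - 46139) = -18411*((128 + (21²)²) - 46139) = -18411*((128 + 441²) - 46139) = -18411*((128 + 194481) - 46139) = -18411*(194609 - 46139) = -18411*148470 = -2733481170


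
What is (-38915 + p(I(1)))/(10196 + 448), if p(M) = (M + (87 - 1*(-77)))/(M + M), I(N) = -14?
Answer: -544885/149016 ≈ -3.6566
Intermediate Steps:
p(M) = (164 + M)/(2*M) (p(M) = (M + (87 + 77))/((2*M)) = (M + 164)*(1/(2*M)) = (164 + M)*(1/(2*M)) = (164 + M)/(2*M))
(-38915 + p(I(1)))/(10196 + 448) = (-38915 + (1/2)*(164 - 14)/(-14))/(10196 + 448) = (-38915 + (1/2)*(-1/14)*150)/10644 = (-38915 - 75/14)*(1/10644) = -544885/14*1/10644 = -544885/149016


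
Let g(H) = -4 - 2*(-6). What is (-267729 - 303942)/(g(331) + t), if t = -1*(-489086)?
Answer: -571671/489094 ≈ -1.1688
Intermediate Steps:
g(H) = 8 (g(H) = -4 + 12 = 8)
t = 489086
(-267729 - 303942)/(g(331) + t) = (-267729 - 303942)/(8 + 489086) = -571671/489094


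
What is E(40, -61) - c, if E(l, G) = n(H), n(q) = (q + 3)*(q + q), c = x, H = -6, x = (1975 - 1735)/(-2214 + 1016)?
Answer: 21684/599 ≈ 36.200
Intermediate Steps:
x = -120/599 (x = 240/(-1198) = 240*(-1/1198) = -120/599 ≈ -0.20033)
c = -120/599 ≈ -0.20033
n(q) = 2*q*(3 + q) (n(q) = (3 + q)*(2*q) = 2*q*(3 + q))
E(l, G) = 36 (E(l, G) = 2*(-6)*(3 - 6) = 2*(-6)*(-3) = 36)
E(40, -61) - c = 36 - 1*(-120/599) = 36 + 120/599 = 21684/599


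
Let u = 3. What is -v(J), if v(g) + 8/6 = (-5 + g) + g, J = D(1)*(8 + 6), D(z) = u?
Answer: -233/3 ≈ -77.667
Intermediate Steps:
D(z) = 3
J = 42 (J = 3*(8 + 6) = 3*14 = 42)
v(g) = -19/3 + 2*g (v(g) = -4/3 + ((-5 + g) + g) = -4/3 + (-5 + 2*g) = -19/3 + 2*g)
-v(J) = -(-19/3 + 2*42) = -(-19/3 + 84) = -1*233/3 = -233/3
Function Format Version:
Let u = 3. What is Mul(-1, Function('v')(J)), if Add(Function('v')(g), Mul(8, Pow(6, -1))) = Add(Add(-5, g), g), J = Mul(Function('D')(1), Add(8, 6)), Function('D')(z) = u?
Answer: Rational(-233, 3) ≈ -77.667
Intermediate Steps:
Function('D')(z) = 3
J = 42 (J = Mul(3, Add(8, 6)) = Mul(3, 14) = 42)
Function('v')(g) = Add(Rational(-19, 3), Mul(2, g)) (Function('v')(g) = Add(Rational(-4, 3), Add(Add(-5, g), g)) = Add(Rational(-4, 3), Add(-5, Mul(2, g))) = Add(Rational(-19, 3), Mul(2, g)))
Mul(-1, Function('v')(J)) = Mul(-1, Add(Rational(-19, 3), Mul(2, 42))) = Mul(-1, Add(Rational(-19, 3), 84)) = Mul(-1, Rational(233, 3)) = Rational(-233, 3)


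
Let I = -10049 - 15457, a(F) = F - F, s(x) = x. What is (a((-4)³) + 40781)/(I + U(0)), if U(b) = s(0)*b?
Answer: -3137/1962 ≈ -1.5989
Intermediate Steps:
a(F) = 0
U(b) = 0 (U(b) = 0*b = 0)
I = -25506
(a((-4)³) + 40781)/(I + U(0)) = (0 + 40781)/(-25506 + 0) = 40781/(-25506) = 40781*(-1/25506) = -3137/1962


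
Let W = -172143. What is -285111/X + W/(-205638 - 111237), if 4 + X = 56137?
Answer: -2988209078/658783125 ≈ -4.5359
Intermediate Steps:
X = 56133 (X = -4 + 56137 = 56133)
-285111/X + W/(-205638 - 111237) = -285111/56133 - 172143/(-205638 - 111237) = -285111*1/56133 - 172143/(-316875) = -31679/6237 - 172143*(-1/316875) = -31679/6237 + 57381/105625 = -2988209078/658783125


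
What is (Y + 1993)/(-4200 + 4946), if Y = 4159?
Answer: 3076/373 ≈ 8.2466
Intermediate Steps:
(Y + 1993)/(-4200 + 4946) = (4159 + 1993)/(-4200 + 4946) = 6152/746 = 6152*(1/746) = 3076/373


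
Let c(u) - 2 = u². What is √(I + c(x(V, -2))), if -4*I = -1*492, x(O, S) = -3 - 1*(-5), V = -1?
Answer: √129 ≈ 11.358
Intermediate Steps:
x(O, S) = 2 (x(O, S) = -3 + 5 = 2)
I = 123 (I = -(-1)*492/4 = -¼*(-492) = 123)
c(u) = 2 + u²
√(I + c(x(V, -2))) = √(123 + (2 + 2²)) = √(123 + (2 + 4)) = √(123 + 6) = √129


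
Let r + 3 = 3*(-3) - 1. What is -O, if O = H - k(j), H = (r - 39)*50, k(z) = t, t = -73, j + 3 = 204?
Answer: 2527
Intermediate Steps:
j = 201 (j = -3 + 204 = 201)
r = -13 (r = -3 + (3*(-3) - 1) = -3 + (-9 - 1) = -3 - 10 = -13)
k(z) = -73
H = -2600 (H = (-13 - 39)*50 = -52*50 = -2600)
O = -2527 (O = -2600 - 1*(-73) = -2600 + 73 = -2527)
-O = -1*(-2527) = 2527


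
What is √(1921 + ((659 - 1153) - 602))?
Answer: 5*√33 ≈ 28.723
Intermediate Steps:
√(1921 + ((659 - 1153) - 602)) = √(1921 + (-494 - 602)) = √(1921 - 1096) = √825 = 5*√33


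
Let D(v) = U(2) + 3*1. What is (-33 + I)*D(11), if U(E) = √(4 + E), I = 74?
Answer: 123 + 41*√6 ≈ 223.43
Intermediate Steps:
D(v) = 3 + √6 (D(v) = √(4 + 2) + 3*1 = √6 + 3 = 3 + √6)
(-33 + I)*D(11) = (-33 + 74)*(3 + √6) = 41*(3 + √6) = 123 + 41*√6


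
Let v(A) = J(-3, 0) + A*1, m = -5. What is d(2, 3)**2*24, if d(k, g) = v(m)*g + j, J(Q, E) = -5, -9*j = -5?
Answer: 561800/27 ≈ 20807.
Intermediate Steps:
j = 5/9 (j = -1/9*(-5) = 5/9 ≈ 0.55556)
v(A) = -5 + A (v(A) = -5 + A*1 = -5 + A)
d(k, g) = 5/9 - 10*g (d(k, g) = (-5 - 5)*g + 5/9 = -10*g + 5/9 = 5/9 - 10*g)
d(2, 3)**2*24 = (5/9 - 10*3)**2*24 = (5/9 - 30)**2*24 = (-265/9)**2*24 = (70225/81)*24 = 561800/27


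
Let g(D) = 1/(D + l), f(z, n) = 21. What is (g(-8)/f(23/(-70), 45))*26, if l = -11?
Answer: -26/399 ≈ -0.065163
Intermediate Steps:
g(D) = 1/(-11 + D) (g(D) = 1/(D - 11) = 1/(-11 + D))
(g(-8)/f(23/(-70), 45))*26 = (1/(-11 - 8*21))*26 = ((1/21)/(-19))*26 = -1/19*1/21*26 = -1/399*26 = -26/399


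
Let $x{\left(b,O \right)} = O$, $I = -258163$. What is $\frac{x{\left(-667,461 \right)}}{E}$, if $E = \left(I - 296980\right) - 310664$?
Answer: $- \frac{461}{865807} \approx -0.00053245$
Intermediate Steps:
$E = -865807$ ($E = \left(-258163 - 296980\right) - 310664 = -555143 - 310664 = -865807$)
$\frac{x{\left(-667,461 \right)}}{E} = \frac{461}{-865807} = 461 \left(- \frac{1}{865807}\right) = - \frac{461}{865807}$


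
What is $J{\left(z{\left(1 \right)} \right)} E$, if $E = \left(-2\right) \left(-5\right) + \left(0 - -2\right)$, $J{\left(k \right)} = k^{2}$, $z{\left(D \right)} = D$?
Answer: $12$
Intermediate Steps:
$E = 12$ ($E = 10 + \left(0 + 2\right) = 10 + 2 = 12$)
$J{\left(z{\left(1 \right)} \right)} E = 1^{2} \cdot 12 = 1 \cdot 12 = 12$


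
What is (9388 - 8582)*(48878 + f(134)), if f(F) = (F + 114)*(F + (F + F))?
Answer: 119750644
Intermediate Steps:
f(F) = 3*F*(114 + F) (f(F) = (114 + F)*(F + 2*F) = (114 + F)*(3*F) = 3*F*(114 + F))
(9388 - 8582)*(48878 + f(134)) = (9388 - 8582)*(48878 + 3*134*(114 + 134)) = 806*(48878 + 3*134*248) = 806*(48878 + 99696) = 806*148574 = 119750644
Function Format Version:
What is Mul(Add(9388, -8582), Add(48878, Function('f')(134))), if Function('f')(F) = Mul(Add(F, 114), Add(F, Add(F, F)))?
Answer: 119750644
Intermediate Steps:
Function('f')(F) = Mul(3, F, Add(114, F)) (Function('f')(F) = Mul(Add(114, F), Add(F, Mul(2, F))) = Mul(Add(114, F), Mul(3, F)) = Mul(3, F, Add(114, F)))
Mul(Add(9388, -8582), Add(48878, Function('f')(134))) = Mul(Add(9388, -8582), Add(48878, Mul(3, 134, Add(114, 134)))) = Mul(806, Add(48878, Mul(3, 134, 248))) = Mul(806, Add(48878, 99696)) = Mul(806, 148574) = 119750644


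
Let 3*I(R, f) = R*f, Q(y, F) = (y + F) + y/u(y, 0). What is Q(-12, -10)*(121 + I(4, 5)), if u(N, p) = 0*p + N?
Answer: -2681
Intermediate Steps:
u(N, p) = N (u(N, p) = 0 + N = N)
Q(y, F) = 1 + F + y (Q(y, F) = (y + F) + y/y = (F + y) + 1 = 1 + F + y)
I(R, f) = R*f/3 (I(R, f) = (R*f)/3 = R*f/3)
Q(-12, -10)*(121 + I(4, 5)) = (1 - 10 - 12)*(121 + (1/3)*4*5) = -21*(121 + 20/3) = -21*383/3 = -2681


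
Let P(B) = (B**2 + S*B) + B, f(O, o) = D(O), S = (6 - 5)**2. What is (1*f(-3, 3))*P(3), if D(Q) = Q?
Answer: -45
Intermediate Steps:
S = 1 (S = 1**2 = 1)
f(O, o) = O
P(B) = B**2 + 2*B (P(B) = (B**2 + 1*B) + B = (B**2 + B) + B = (B + B**2) + B = B**2 + 2*B)
(1*f(-3, 3))*P(3) = (1*(-3))*(3*(2 + 3)) = -9*5 = -3*15 = -45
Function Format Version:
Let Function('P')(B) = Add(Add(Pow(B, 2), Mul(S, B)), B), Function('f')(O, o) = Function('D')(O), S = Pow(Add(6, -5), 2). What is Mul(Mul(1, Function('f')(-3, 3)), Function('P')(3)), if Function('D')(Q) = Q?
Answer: -45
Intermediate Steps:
S = 1 (S = Pow(1, 2) = 1)
Function('f')(O, o) = O
Function('P')(B) = Add(Pow(B, 2), Mul(2, B)) (Function('P')(B) = Add(Add(Pow(B, 2), Mul(1, B)), B) = Add(Add(Pow(B, 2), B), B) = Add(Add(B, Pow(B, 2)), B) = Add(Pow(B, 2), Mul(2, B)))
Mul(Mul(1, Function('f')(-3, 3)), Function('P')(3)) = Mul(Mul(1, -3), Mul(3, Add(2, 3))) = Mul(-3, Mul(3, 5)) = Mul(-3, 15) = -45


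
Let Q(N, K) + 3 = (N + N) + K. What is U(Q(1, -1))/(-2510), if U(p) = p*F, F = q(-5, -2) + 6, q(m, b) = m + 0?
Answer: 1/1255 ≈ 0.00079681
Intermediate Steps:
q(m, b) = m
Q(N, K) = -3 + K + 2*N (Q(N, K) = -3 + ((N + N) + K) = -3 + (2*N + K) = -3 + (K + 2*N) = -3 + K + 2*N)
F = 1 (F = -5 + 6 = 1)
U(p) = p (U(p) = p*1 = p)
U(Q(1, -1))/(-2510) = (-3 - 1 + 2*1)/(-2510) = (-3 - 1 + 2)*(-1/2510) = -2*(-1/2510) = 1/1255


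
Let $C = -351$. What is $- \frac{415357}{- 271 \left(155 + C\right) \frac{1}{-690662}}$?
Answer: $\frac{20490806881}{3794} \approx 5.4008 \cdot 10^{6}$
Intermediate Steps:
$- \frac{415357}{- 271 \left(155 + C\right) \frac{1}{-690662}} = - \frac{415357}{- 271 \left(155 - 351\right) \frac{1}{-690662}} = - \frac{415357}{\left(-271\right) \left(-196\right) \left(- \frac{1}{690662}\right)} = - \frac{415357}{53116 \left(- \frac{1}{690662}\right)} = - \frac{415357}{- \frac{3794}{49333}} = \left(-415357\right) \left(- \frac{49333}{3794}\right) = \frac{20490806881}{3794}$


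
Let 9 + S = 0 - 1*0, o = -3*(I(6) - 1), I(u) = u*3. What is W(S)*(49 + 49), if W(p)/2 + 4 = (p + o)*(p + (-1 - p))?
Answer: 10976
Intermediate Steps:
I(u) = 3*u
o = -51 (o = -3*(3*6 - 1) = -3*(18 - 1) = -3*17 = -51)
S = -9 (S = -9 + (0 - 1*0) = -9 + (0 + 0) = -9 + 0 = -9)
W(p) = 94 - 2*p (W(p) = -8 + 2*((p - 51)*(p + (-1 - p))) = -8 + 2*((-51 + p)*(-1)) = -8 + 2*(51 - p) = -8 + (102 - 2*p) = 94 - 2*p)
W(S)*(49 + 49) = (94 - 2*(-9))*(49 + 49) = (94 + 18)*98 = 112*98 = 10976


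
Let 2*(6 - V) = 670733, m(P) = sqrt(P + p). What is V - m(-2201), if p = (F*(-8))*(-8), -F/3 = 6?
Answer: -670721/2 - I*sqrt(3353) ≈ -3.3536e+5 - 57.905*I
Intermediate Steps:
F = -18 (F = -3*6 = -18)
p = -1152 (p = -18*(-8)*(-8) = 144*(-8) = -1152)
m(P) = sqrt(-1152 + P) (m(P) = sqrt(P - 1152) = sqrt(-1152 + P))
V = -670721/2 (V = 6 - 1/2*670733 = 6 - 670733/2 = -670721/2 ≈ -3.3536e+5)
V - m(-2201) = -670721/2 - sqrt(-1152 - 2201) = -670721/2 - sqrt(-3353) = -670721/2 - I*sqrt(3353)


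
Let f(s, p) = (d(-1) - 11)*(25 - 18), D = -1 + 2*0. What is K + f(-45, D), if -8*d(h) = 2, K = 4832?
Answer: 19013/4 ≈ 4753.3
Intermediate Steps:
d(h) = -1/4 (d(h) = -1/8*2 = -1/4)
D = -1 (D = -1 + 0 = -1)
f(s, p) = -315/4 (f(s, p) = (-1/4 - 11)*(25 - 18) = -45/4*7 = -315/4)
K + f(-45, D) = 4832 - 315/4 = 19013/4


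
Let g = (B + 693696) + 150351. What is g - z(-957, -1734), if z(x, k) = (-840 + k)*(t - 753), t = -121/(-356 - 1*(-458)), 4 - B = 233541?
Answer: -22623013/17 ≈ -1.3308e+6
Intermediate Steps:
B = -233537 (B = 4 - 1*233541 = 4 - 233541 = -233537)
t = -121/102 (t = -121/(-356 + 458) = -121/102 ≈ -1.1863)
g = 610510 (g = (-233537 + 693696) + 150351 = 460159 + 150351 = 610510)
z(x, k) = 10769780/17 - 76927*k/102 (z(x, k) = (-840 + k)*(-121/102 - 753) = (-840 + k)*(-76927/102) = 10769780/17 - 76927*k/102)
g - z(-957, -1734) = 610510 - (10769780/17 - 76927/102*(-1734)) = 610510 - (10769780/17 + 1307759) = 610510 - 1*33001683/17 = 610510 - 33001683/17 = -22623013/17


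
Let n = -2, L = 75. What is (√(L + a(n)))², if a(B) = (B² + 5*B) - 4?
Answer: 65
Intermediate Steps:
a(B) = -4 + B² + 5*B
(√(L + a(n)))² = (√(75 + (-4 + (-2)² + 5*(-2))))² = (√(75 + (-4 + 4 - 10)))² = (√(75 - 10))² = (√65)² = 65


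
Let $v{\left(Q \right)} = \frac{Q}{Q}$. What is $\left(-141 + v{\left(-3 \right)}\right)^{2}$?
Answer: $19600$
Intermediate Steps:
$v{\left(Q \right)} = 1$
$\left(-141 + v{\left(-3 \right)}\right)^{2} = \left(-141 + 1\right)^{2} = \left(-140\right)^{2} = 19600$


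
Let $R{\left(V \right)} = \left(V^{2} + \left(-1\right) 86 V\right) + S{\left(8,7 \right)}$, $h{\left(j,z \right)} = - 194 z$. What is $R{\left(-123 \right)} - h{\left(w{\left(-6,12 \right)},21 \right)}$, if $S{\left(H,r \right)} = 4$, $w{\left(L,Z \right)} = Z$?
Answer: $29785$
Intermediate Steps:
$R{\left(V \right)} = 4 + V^{2} - 86 V$ ($R{\left(V \right)} = \left(V^{2} + \left(-1\right) 86 V\right) + 4 = \left(V^{2} - 86 V\right) + 4 = 4 + V^{2} - 86 V$)
$R{\left(-123 \right)} - h{\left(w{\left(-6,12 \right)},21 \right)} = \left(4 + \left(-123\right)^{2} - -10578\right) - \left(-194\right) 21 = \left(4 + 15129 + 10578\right) - -4074 = 25711 + 4074 = 29785$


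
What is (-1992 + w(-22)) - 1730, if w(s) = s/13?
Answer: -48408/13 ≈ -3723.7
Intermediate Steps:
w(s) = s/13 (w(s) = s*(1/13) = s/13)
(-1992 + w(-22)) - 1730 = (-1992 + (1/13)*(-22)) - 1730 = (-1992 - 22/13) - 1730 = -25918/13 - 1730 = -48408/13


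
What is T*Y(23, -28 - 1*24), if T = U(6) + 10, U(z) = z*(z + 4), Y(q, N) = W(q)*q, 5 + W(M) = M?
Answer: 28980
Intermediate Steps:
W(M) = -5 + M
Y(q, N) = q*(-5 + q) (Y(q, N) = (-5 + q)*q = q*(-5 + q))
U(z) = z*(4 + z)
T = 70 (T = 6*(4 + 6) + 10 = 6*10 + 10 = 60 + 10 = 70)
T*Y(23, -28 - 1*24) = 70*(23*(-5 + 23)) = 70*(23*18) = 70*414 = 28980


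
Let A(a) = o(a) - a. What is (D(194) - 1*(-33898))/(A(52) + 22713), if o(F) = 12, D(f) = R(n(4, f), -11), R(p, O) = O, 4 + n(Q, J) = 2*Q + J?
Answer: 4841/3239 ≈ 1.4946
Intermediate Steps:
n(Q, J) = -4 + J + 2*Q (n(Q, J) = -4 + (2*Q + J) = -4 + (J + 2*Q) = -4 + J + 2*Q)
D(f) = -11
A(a) = 12 - a
(D(194) - 1*(-33898))/(A(52) + 22713) = (-11 - 1*(-33898))/((12 - 1*52) + 22713) = (-11 + 33898)/((12 - 52) + 22713) = 33887/(-40 + 22713) = 33887/22673 = 33887*(1/22673) = 4841/3239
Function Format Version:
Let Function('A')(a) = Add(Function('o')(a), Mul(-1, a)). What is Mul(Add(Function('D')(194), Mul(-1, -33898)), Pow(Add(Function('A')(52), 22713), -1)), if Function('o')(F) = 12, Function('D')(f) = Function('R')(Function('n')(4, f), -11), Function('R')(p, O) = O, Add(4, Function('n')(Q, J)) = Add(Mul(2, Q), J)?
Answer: Rational(4841, 3239) ≈ 1.4946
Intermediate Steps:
Function('n')(Q, J) = Add(-4, J, Mul(2, Q)) (Function('n')(Q, J) = Add(-4, Add(Mul(2, Q), J)) = Add(-4, Add(J, Mul(2, Q))) = Add(-4, J, Mul(2, Q)))
Function('D')(f) = -11
Function('A')(a) = Add(12, Mul(-1, a))
Mul(Add(Function('D')(194), Mul(-1, -33898)), Pow(Add(Function('A')(52), 22713), -1)) = Mul(Add(-11, Mul(-1, -33898)), Pow(Add(Add(12, Mul(-1, 52)), 22713), -1)) = Mul(Add(-11, 33898), Pow(Add(Add(12, -52), 22713), -1)) = Mul(33887, Pow(Add(-40, 22713), -1)) = Mul(33887, Pow(22673, -1)) = Mul(33887, Rational(1, 22673)) = Rational(4841, 3239)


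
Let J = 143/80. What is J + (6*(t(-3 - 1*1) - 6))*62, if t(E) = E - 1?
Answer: -327217/80 ≈ -4090.2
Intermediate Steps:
t(E) = -1 + E
J = 143/80 (J = 143*(1/80) = 143/80 ≈ 1.7875)
J + (6*(t(-3 - 1*1) - 6))*62 = 143/80 + (6*((-1 + (-3 - 1*1)) - 6))*62 = 143/80 + (6*((-1 + (-3 - 1)) - 6))*62 = 143/80 + (6*((-1 - 4) - 6))*62 = 143/80 + (6*(-5 - 6))*62 = 143/80 + (6*(-11))*62 = 143/80 - 66*62 = 143/80 - 4092 = -327217/80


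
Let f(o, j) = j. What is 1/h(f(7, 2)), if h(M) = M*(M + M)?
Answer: ⅛ ≈ 0.12500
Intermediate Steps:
h(M) = 2*M² (h(M) = M*(2*M) = 2*M²)
1/h(f(7, 2)) = 1/(2*2²) = 1/(2*4) = 1/8 = ⅛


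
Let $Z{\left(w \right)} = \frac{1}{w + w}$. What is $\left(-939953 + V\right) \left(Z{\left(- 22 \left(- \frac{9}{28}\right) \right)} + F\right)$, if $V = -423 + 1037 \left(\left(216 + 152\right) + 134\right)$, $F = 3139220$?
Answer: $- \frac{43489078516058}{33} \approx -1.3179 \cdot 10^{12}$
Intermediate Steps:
$Z{\left(w \right)} = \frac{1}{2 w}$
$V = 520151$ ($V = -423 + 1037 \left(368 + 134\right) = -423 + 1037 \cdot 502 = -423 + 520574 = 520151$)
$\left(-939953 + V\right) \left(Z{\left(- 22 \left(- \frac{9}{28}\right) \right)} + F\right) = \left(-939953 + 520151\right) \left(\frac{1}{2 \left(- 22 \left(- \frac{9}{28}\right)\right)} + 3139220\right) = - 419802 \left(\frac{1}{2 \left(- 22 \left(\left(-9\right) \frac{1}{28}\right)\right)} + 3139220\right) = - 419802 \left(\frac{1}{2 \left(\left(-22\right) \left(- \frac{9}{28}\right)\right)} + 3139220\right) = - 419802 \left(\frac{1}{2 \cdot \frac{99}{14}} + 3139220\right) = - 419802 \left(\frac{1}{2} \cdot \frac{14}{99} + 3139220\right) = - 419802 \left(\frac{7}{99} + 3139220\right) = \left(-419802\right) \frac{310782787}{99} = - \frac{43489078516058}{33}$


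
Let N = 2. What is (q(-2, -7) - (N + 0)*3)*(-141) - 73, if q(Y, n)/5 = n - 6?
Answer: 9938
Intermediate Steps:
q(Y, n) = -30 + 5*n (q(Y, n) = 5*(n - 6) = 5*(-6 + n) = -30 + 5*n)
(q(-2, -7) - (N + 0)*3)*(-141) - 73 = ((-30 + 5*(-7)) - (2 + 0)*3)*(-141) - 73 = ((-30 - 35) - 2*3)*(-141) - 73 = (-65 - 1*6)*(-141) - 73 = (-65 - 6)*(-141) - 73 = -71*(-141) - 73 = 10011 - 73 = 9938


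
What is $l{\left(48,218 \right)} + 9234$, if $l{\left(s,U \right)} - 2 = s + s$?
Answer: $9332$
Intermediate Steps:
$l{\left(s,U \right)} = 2 + 2 s$ ($l{\left(s,U \right)} = 2 + \left(s + s\right) = 2 + 2 s$)
$l{\left(48,218 \right)} + 9234 = \left(2 + 2 \cdot 48\right) + 9234 = \left(2 + 96\right) + 9234 = 98 + 9234 = 9332$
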